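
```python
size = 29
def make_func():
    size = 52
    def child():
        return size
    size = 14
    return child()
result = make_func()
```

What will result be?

Step 1: make_func() sets size = 52, then later size = 14.
Step 2: child() is called after size is reassigned to 14. Closures capture variables by reference, not by value.
Step 3: result = 14

The answer is 14.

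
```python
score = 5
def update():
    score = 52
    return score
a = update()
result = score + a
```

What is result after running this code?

Step 1: Global score = 5. update() returns local score = 52.
Step 2: a = 52. Global score still = 5.
Step 3: result = 5 + 52 = 57

The answer is 57.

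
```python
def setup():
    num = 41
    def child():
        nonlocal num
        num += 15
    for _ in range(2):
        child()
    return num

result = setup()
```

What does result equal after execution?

Step 1: num = 41.
Step 2: child() is called 2 times in a loop, each adding 15 via nonlocal.
Step 3: num = 41 + 15 * 2 = 71

The answer is 71.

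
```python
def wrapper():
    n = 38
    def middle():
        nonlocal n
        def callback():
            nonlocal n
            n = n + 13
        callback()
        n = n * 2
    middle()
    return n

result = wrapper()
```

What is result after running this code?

Step 1: n = 38.
Step 2: callback() adds 13: n = 38 + 13 = 51.
Step 3: middle() doubles: n = 51 * 2 = 102.
Step 4: result = 102

The answer is 102.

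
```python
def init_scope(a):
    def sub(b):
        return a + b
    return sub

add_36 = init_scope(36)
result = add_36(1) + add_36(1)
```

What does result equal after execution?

Step 1: add_36 captures a = 36.
Step 2: add_36(1) = 36 + 1 = 37, called twice.
Step 3: result = 37 + 37 = 74

The answer is 74.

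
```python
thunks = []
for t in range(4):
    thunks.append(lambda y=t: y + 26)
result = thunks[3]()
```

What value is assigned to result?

Step 1: Default argument y=t captures t's value at definition time.
Step 2: thunks[3] was defined when t = 3, so y defaults to 3.
Step 3: result = 3 + 26 = 29 (default arg fixes the late binding issue)

The answer is 29.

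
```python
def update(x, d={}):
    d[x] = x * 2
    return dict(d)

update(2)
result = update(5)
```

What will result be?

Step 1: Mutable default dict is shared across calls.
Step 2: First call adds 2: 4. Second call adds 5: 10.
Step 3: result = {2: 4, 5: 10}

The answer is {2: 4, 5: 10}.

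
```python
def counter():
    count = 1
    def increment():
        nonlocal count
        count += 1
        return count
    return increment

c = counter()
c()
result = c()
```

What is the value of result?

Step 1: counter() creates closure with count = 1.
Step 2: Each c() call increments count via nonlocal. After 2 calls: 1 + 2 = 3.
Step 3: result = 3

The answer is 3.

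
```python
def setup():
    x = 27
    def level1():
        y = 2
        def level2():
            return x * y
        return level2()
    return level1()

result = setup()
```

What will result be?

Step 1: x = 27 in setup. y = 2 in level1.
Step 2: level2() reads x = 27 and y = 2 from enclosing scopes.
Step 3: result = 27 * 2 = 54

The answer is 54.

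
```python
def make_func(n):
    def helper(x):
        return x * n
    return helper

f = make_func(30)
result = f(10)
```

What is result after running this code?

Step 1: make_func(30) creates a closure capturing n = 30.
Step 2: f(10) computes 10 * 30 = 300.
Step 3: result = 300

The answer is 300.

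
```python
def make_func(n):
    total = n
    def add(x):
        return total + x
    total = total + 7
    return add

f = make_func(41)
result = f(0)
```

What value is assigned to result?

Step 1: make_func(41) sets total = 41, then total = 41 + 7 = 48.
Step 2: Closures capture by reference, so add sees total = 48.
Step 3: f(0) returns 48 + 0 = 48

The answer is 48.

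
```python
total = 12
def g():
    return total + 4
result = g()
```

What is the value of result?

Step 1: total = 12 is defined globally.
Step 2: g() looks up total from global scope = 12, then computes 12 + 4 = 16.
Step 3: result = 16

The answer is 16.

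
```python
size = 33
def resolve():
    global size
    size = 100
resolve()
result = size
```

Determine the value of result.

Step 1: size = 33 globally.
Step 2: resolve() declares global size and sets it to 100.
Step 3: After resolve(), global size = 100. result = 100

The answer is 100.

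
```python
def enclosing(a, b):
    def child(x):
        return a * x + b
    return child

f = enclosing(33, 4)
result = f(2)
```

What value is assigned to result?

Step 1: enclosing(33, 4) captures a = 33, b = 4.
Step 2: f(2) computes 33 * 2 + 4 = 70.
Step 3: result = 70

The answer is 70.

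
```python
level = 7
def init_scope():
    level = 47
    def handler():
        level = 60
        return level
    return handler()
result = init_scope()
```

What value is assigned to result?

Step 1: Three scopes define level: global (7), init_scope (47), handler (60).
Step 2: handler() has its own local level = 60, which shadows both enclosing and global.
Step 3: result = 60 (local wins in LEGB)

The answer is 60.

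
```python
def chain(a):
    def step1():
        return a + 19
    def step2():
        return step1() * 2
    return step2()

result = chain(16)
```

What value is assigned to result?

Step 1: chain(16) captures a = 16.
Step 2: step2() calls step1() which returns 16 + 19 = 35.
Step 3: step2() returns 35 * 2 = 70

The answer is 70.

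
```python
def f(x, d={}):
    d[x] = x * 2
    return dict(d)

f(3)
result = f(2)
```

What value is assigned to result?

Step 1: Mutable default dict is shared across calls.
Step 2: First call adds 3: 6. Second call adds 2: 4.
Step 3: result = {3: 6, 2: 4}

The answer is {3: 6, 2: 4}.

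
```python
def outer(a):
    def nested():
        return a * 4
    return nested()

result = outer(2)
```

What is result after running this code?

Step 1: outer(2) binds parameter a = 2.
Step 2: nested() accesses a = 2 from enclosing scope.
Step 3: result = 2 * 4 = 8

The answer is 8.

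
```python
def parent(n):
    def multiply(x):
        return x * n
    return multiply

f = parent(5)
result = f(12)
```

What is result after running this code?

Step 1: parent(5) returns multiply closure with n = 5.
Step 2: f(12) computes 12 * 5 = 60.
Step 3: result = 60

The answer is 60.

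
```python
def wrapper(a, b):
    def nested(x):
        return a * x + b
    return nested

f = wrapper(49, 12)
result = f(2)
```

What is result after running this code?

Step 1: wrapper(49, 12) captures a = 49, b = 12.
Step 2: f(2) computes 49 * 2 + 12 = 110.
Step 3: result = 110

The answer is 110.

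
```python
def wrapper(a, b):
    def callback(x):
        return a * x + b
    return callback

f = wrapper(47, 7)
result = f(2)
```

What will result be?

Step 1: wrapper(47, 7) captures a = 47, b = 7.
Step 2: f(2) computes 47 * 2 + 7 = 101.
Step 3: result = 101

The answer is 101.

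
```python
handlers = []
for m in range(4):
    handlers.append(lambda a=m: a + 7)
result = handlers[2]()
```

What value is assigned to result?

Step 1: Default argument a=m captures m's value at definition time.
Step 2: handlers[2] was defined when m = 2, so a defaults to 2.
Step 3: result = 2 + 7 = 9 (default arg fixes the late binding issue)

The answer is 9.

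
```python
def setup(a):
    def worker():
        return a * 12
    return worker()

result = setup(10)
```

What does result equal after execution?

Step 1: setup(10) binds parameter a = 10.
Step 2: worker() accesses a = 10 from enclosing scope.
Step 3: result = 10 * 12 = 120

The answer is 120.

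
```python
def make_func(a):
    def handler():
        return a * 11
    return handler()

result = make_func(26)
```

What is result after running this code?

Step 1: make_func(26) binds parameter a = 26.
Step 2: handler() accesses a = 26 from enclosing scope.
Step 3: result = 26 * 11 = 286

The answer is 286.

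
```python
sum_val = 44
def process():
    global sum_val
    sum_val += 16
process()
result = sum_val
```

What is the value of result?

Step 1: sum_val = 44 globally.
Step 2: process() modifies global sum_val: sum_val += 16 = 60.
Step 3: result = 60

The answer is 60.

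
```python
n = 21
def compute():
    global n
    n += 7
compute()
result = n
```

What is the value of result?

Step 1: n = 21 globally.
Step 2: compute() modifies global n: n += 7 = 28.
Step 3: result = 28

The answer is 28.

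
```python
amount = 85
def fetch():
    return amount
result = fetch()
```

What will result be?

Step 1: amount = 85 is defined in the global scope.
Step 2: fetch() looks up amount. No local amount exists, so Python checks the global scope via LEGB rule and finds amount = 85.
Step 3: result = 85

The answer is 85.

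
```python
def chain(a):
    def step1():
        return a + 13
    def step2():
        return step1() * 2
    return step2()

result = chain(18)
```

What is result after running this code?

Step 1: chain(18) captures a = 18.
Step 2: step2() calls step1() which returns 18 + 13 = 31.
Step 3: step2() returns 31 * 2 = 62

The answer is 62.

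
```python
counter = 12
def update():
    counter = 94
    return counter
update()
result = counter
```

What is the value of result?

Step 1: Global counter = 12.
Step 2: update() creates local counter = 94 (shadow, not modification).
Step 3: After update() returns, global counter is unchanged. result = 12

The answer is 12.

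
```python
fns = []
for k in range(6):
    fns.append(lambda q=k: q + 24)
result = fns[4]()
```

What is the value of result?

Step 1: Default argument q=k captures k's value at definition time.
Step 2: fns[4] was defined when k = 4, so q defaults to 4.
Step 3: result = 4 + 24 = 28 (default arg fixes the late binding issue)

The answer is 28.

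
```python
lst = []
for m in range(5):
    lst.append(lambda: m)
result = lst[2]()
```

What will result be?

Step 1: The loop creates 5 lambdas, all referencing the same variable m.
Step 2: After the loop, m = 4 (final value).
Step 3: lst[2]() looks up m at call time and finds 4. This is the late binding gotcha. result = 4

The answer is 4.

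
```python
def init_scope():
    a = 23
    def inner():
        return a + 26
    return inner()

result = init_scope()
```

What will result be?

Step 1: init_scope() defines a = 23.
Step 2: inner() reads a = 23 from enclosing scope, returns 23 + 26 = 49.
Step 3: result = 49

The answer is 49.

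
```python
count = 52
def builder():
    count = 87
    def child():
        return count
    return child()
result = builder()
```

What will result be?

Step 1: count = 52 globally, but builder() defines count = 87 locally.
Step 2: child() looks up count. Not in local scope, so checks enclosing scope (builder) and finds count = 87.
Step 3: result = 87

The answer is 87.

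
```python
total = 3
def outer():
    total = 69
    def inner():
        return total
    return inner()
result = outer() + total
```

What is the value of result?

Step 1: Global total = 3. outer() shadows with total = 69.
Step 2: inner() returns enclosing total = 69. outer() = 69.
Step 3: result = 69 + global total (3) = 72

The answer is 72.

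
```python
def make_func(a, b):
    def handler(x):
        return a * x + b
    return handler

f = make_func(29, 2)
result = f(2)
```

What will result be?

Step 1: make_func(29, 2) captures a = 29, b = 2.
Step 2: f(2) computes 29 * 2 + 2 = 60.
Step 3: result = 60

The answer is 60.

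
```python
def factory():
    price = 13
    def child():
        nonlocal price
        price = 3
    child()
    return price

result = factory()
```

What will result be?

Step 1: factory() sets price = 13.
Step 2: child() uses nonlocal to reassign price = 3.
Step 3: result = 3

The answer is 3.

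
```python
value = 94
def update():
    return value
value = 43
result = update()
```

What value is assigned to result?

Step 1: value is first set to 94, then reassigned to 43.
Step 2: update() is called after the reassignment, so it looks up the current global value = 43.
Step 3: result = 43

The answer is 43.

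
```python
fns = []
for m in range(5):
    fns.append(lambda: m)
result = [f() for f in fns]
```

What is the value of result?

Step 1: All 5 lambdas share the same variable m.
Step 2: After the loop, m = 4.
Step 3: Each call returns 4. result = [4, 4, 4, 4, 4]

The answer is [4, 4, 4, 4, 4].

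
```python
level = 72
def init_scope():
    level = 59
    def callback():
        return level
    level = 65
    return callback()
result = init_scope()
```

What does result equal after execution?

Step 1: init_scope() sets level = 59, then later level = 65.
Step 2: callback() is called after level is reassigned to 65. Closures capture variables by reference, not by value.
Step 3: result = 65

The answer is 65.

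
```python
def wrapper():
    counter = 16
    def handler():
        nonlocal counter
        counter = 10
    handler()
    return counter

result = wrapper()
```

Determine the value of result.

Step 1: wrapper() sets counter = 16.
Step 2: handler() uses nonlocal to reassign counter = 10.
Step 3: result = 10

The answer is 10.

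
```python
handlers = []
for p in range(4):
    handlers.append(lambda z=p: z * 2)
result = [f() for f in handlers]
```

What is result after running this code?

Step 1: Default arg z=p captures p at each iteration.
Step 2: handlers[k] has z defaulting to k, returns k * 2.
Step 3: result = [0, 2, 4, 6]

The answer is [0, 2, 4, 6].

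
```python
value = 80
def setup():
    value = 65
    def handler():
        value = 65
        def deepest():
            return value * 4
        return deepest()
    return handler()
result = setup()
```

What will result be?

Step 1: deepest() looks up value through LEGB: not local, finds value = 65 in enclosing handler().
Step 2: Returns 65 * 4 = 260.
Step 3: result = 260

The answer is 260.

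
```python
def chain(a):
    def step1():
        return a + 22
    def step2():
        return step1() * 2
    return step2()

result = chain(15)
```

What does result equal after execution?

Step 1: chain(15) captures a = 15.
Step 2: step2() calls step1() which returns 15 + 22 = 37.
Step 3: step2() returns 37 * 2 = 74

The answer is 74.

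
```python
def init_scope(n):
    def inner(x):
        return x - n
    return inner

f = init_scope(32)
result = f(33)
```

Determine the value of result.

Step 1: init_scope(32) creates a closure capturing n = 32.
Step 2: f(33) computes 33 - 32 = 1.
Step 3: result = 1

The answer is 1.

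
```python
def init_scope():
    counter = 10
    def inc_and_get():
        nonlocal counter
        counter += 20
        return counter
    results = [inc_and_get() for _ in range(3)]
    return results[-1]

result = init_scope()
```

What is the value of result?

Step 1: counter = 10.
Step 2: Three calls to inc_and_get(), each adding 20.
Step 3: Last value = 10 + 20 * 3 = 70

The answer is 70.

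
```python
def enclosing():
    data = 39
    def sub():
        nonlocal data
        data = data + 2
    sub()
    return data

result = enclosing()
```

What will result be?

Step 1: enclosing() sets data = 39.
Step 2: sub() uses nonlocal to modify data in enclosing's scope: data = 39 + 2 = 41.
Step 3: enclosing() returns the modified data = 41

The answer is 41.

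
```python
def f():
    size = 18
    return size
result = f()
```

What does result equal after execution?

Step 1: f() defines size = 18 in its local scope.
Step 2: return size finds the local variable size = 18.
Step 3: result = 18

The answer is 18.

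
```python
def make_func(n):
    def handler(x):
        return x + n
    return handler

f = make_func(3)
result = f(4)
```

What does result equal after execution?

Step 1: make_func(3) creates a closure that captures n = 3.
Step 2: f(4) calls the closure with x = 4, returning 4 + 3 = 7.
Step 3: result = 7

The answer is 7.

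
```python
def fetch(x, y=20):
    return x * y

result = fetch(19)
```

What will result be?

Step 1: fetch(19) uses default y = 20.
Step 2: Returns 19 * 20 = 380.
Step 3: result = 380

The answer is 380.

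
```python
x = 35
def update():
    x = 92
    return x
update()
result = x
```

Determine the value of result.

Step 1: x = 35 globally.
Step 2: update() creates a LOCAL x = 92 (no global keyword!).
Step 3: The global x is unchanged. result = 35

The answer is 35.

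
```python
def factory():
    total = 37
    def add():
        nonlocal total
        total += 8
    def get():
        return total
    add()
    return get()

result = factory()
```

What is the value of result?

Step 1: total = 37. add() modifies it via nonlocal, get() reads it.
Step 2: add() makes total = 37 + 8 = 45.
Step 3: get() returns 45. result = 45

The answer is 45.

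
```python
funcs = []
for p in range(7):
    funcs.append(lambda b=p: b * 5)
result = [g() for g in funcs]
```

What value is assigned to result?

Step 1: Default arg b=p captures p at each iteration.
Step 2: funcs[k] has b defaulting to k, returns k * 5.
Step 3: result = [0, 5, 10, 15, 20, 25, 30]

The answer is [0, 5, 10, 15, 20, 25, 30].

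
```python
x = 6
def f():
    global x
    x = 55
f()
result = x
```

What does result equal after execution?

Step 1: x = 6 globally.
Step 2: f() declares global x and sets it to 55.
Step 3: After f(), global x = 55. result = 55

The answer is 55.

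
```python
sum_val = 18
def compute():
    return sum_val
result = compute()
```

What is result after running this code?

Step 1: sum_val = 18 is defined in the global scope.
Step 2: compute() looks up sum_val. No local sum_val exists, so Python checks the global scope via LEGB rule and finds sum_val = 18.
Step 3: result = 18

The answer is 18.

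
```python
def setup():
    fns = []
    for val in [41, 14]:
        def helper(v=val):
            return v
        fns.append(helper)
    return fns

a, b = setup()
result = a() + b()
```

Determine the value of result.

Step 1: Default argument v=val captures val at each iteration.
Step 2: a() returns 41 (captured at first iteration), b() returns 14 (captured at second).
Step 3: result = 41 + 14 = 55

The answer is 55.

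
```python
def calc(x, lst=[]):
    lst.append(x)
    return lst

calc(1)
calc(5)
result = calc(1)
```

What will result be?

Step 1: Mutable default argument gotcha! The list [] is created once.
Step 2: Each call appends to the SAME list: [1], [1, 5], [1, 5, 1].
Step 3: result = [1, 5, 1]

The answer is [1, 5, 1].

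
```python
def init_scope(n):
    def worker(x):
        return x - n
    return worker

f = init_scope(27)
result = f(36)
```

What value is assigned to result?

Step 1: init_scope(27) creates a closure capturing n = 27.
Step 2: f(36) computes 36 - 27 = 9.
Step 3: result = 9

The answer is 9.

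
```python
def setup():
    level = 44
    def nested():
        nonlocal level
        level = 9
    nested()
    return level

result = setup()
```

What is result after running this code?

Step 1: setup() sets level = 44.
Step 2: nested() uses nonlocal to reassign level = 9.
Step 3: result = 9

The answer is 9.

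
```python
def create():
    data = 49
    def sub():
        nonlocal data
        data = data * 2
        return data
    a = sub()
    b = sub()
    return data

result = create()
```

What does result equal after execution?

Step 1: data starts at 49.
Step 2: First sub(): data = 49 * 2 = 98.
Step 3: Second sub(): data = 98 * 2 = 196.
Step 4: result = 196

The answer is 196.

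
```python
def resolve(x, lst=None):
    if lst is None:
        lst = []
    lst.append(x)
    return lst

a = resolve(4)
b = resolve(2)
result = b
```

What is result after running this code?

Step 1: None default with guard creates a NEW list each call.
Step 2: a = [4] (fresh list). b = [2] (another fresh list).
Step 3: result = [2] (this is the fix for mutable default)

The answer is [2].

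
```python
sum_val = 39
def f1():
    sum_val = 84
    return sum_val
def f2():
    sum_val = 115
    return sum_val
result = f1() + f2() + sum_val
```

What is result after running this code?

Step 1: Each function shadows global sum_val with its own local.
Step 2: f1() returns 84, f2() returns 115.
Step 3: Global sum_val = 39 is unchanged. result = 84 + 115 + 39 = 238

The answer is 238.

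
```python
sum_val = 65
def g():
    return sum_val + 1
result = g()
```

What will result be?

Step 1: sum_val = 65 is defined globally.
Step 2: g() looks up sum_val from global scope = 65, then computes 65 + 1 = 66.
Step 3: result = 66

The answer is 66.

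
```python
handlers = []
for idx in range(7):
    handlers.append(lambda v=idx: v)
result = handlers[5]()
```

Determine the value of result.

Step 1: Default argument v=idx captures idx's value at each iteration.
Step 2: handlers[5] captured v = 5 when idx was 5.
Step 3: result = 5

The answer is 5.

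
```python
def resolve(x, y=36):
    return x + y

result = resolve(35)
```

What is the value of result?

Step 1: resolve(35) uses default y = 36.
Step 2: Returns 35 + 36 = 71.
Step 3: result = 71

The answer is 71.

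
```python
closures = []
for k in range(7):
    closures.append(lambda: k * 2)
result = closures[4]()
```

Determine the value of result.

Step 1: All lambdas reference the same variable k (late binding).
Step 2: After the loop, k = 6. Every lambda returns k * 2.
Step 3: closures[4]() = 6 * 2 = 12

The answer is 12.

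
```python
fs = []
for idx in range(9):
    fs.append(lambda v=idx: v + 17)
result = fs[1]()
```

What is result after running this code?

Step 1: Default argument v=idx captures idx's value at definition time.
Step 2: fs[1] was defined when idx = 1, so v defaults to 1.
Step 3: result = 1 + 17 = 18 (default arg fixes the late binding issue)

The answer is 18.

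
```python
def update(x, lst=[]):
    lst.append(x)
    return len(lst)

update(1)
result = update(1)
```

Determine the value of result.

Step 1: Mutable default list persists between calls.
Step 2: First call: lst = [1], len = 1. Second call: lst = [1, 1], len = 2.
Step 3: result = 2

The answer is 2.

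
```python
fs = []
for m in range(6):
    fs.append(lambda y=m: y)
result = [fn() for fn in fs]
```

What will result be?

Step 1: Default arg y=m captures m at each iteration.
Step 2: Each lambda has its own default: 0, 1, ..., 5.
Step 3: result = [0, 1, 2, 3, 4, 5]

The answer is [0, 1, 2, 3, 4, 5].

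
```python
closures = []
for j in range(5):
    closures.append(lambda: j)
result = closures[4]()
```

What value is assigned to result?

Step 1: The loop creates 5 lambdas, all referencing the same variable j.
Step 2: After the loop, j = 4 (final value).
Step 3: closures[4]() looks up j at call time and finds 4. This is the late binding gotcha. result = 4

The answer is 4.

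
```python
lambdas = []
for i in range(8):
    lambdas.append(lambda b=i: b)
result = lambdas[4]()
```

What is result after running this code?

Step 1: Default argument b=i captures i's value at each iteration.
Step 2: lambdas[4] captured b = 4 when i was 4.
Step 3: result = 4

The answer is 4.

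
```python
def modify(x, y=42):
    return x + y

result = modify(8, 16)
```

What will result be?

Step 1: modify(8, 16) overrides default y with 16.
Step 2: Returns 8 + 16 = 24.
Step 3: result = 24

The answer is 24.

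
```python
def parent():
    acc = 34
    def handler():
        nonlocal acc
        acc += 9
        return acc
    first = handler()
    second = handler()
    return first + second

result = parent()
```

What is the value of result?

Step 1: acc starts at 34.
Step 2: First call: acc = 34 + 9 = 43, returns 43.
Step 3: Second call: acc = 43 + 9 = 52, returns 52.
Step 4: result = 43 + 52 = 95

The answer is 95.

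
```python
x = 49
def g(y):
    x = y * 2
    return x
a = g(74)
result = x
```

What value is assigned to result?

Step 1: Global x = 49.
Step 2: g(74) creates local x = 74 * 2 = 148.
Step 3: Global x unchanged because no global keyword. result = 49

The answer is 49.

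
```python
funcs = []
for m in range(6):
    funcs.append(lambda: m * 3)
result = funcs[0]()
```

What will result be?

Step 1: All lambdas reference the same variable m (late binding).
Step 2: After the loop, m = 5. Every lambda returns m * 3.
Step 3: funcs[0]() = 5 * 3 = 15

The answer is 15.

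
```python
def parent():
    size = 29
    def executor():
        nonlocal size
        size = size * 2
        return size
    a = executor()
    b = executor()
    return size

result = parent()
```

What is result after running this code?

Step 1: size starts at 29.
Step 2: First executor(): size = 29 * 2 = 58.
Step 3: Second executor(): size = 58 * 2 = 116.
Step 4: result = 116

The answer is 116.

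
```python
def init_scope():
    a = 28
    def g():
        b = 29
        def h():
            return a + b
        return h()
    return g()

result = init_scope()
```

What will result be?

Step 1: init_scope() defines a = 28. g() defines b = 29.
Step 2: h() accesses both from enclosing scopes: a = 28, b = 29.
Step 3: result = 28 + 29 = 57

The answer is 57.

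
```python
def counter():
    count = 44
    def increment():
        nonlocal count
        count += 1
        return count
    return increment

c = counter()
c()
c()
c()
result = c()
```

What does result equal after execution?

Step 1: counter() creates closure with count = 44.
Step 2: Each c() call increments count via nonlocal. After 4 calls: 44 + 4 = 48.
Step 3: result = 48

The answer is 48.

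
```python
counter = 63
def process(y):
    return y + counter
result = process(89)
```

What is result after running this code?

Step 1: counter = 63 is defined globally.
Step 2: process(89) uses parameter y = 89 and looks up counter from global scope = 63.
Step 3: result = 89 + 63 = 152

The answer is 152.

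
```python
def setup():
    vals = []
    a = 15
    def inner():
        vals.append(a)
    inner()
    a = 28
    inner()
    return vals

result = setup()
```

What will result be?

Step 1: a = 15. inner() appends current a to vals.
Step 2: First inner(): appends 15. Then a = 28.
Step 3: Second inner(): appends 28 (closure sees updated a). result = [15, 28]

The answer is [15, 28].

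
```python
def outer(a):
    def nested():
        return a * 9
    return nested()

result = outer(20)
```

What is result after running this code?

Step 1: outer(20) binds parameter a = 20.
Step 2: nested() accesses a = 20 from enclosing scope.
Step 3: result = 20 * 9 = 180

The answer is 180.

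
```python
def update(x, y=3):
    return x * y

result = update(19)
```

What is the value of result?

Step 1: update(19) uses default y = 3.
Step 2: Returns 19 * 3 = 57.
Step 3: result = 57

The answer is 57.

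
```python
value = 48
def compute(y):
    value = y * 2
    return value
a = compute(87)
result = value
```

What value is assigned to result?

Step 1: Global value = 48.
Step 2: compute(87) creates local value = 87 * 2 = 174.
Step 3: Global value unchanged because no global keyword. result = 48

The answer is 48.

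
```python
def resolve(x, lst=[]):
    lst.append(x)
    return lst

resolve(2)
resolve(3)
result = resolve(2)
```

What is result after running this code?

Step 1: Mutable default argument gotcha! The list [] is created once.
Step 2: Each call appends to the SAME list: [2], [2, 3], [2, 3, 2].
Step 3: result = [2, 3, 2]

The answer is [2, 3, 2].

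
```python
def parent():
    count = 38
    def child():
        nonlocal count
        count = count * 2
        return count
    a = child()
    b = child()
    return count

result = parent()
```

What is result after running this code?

Step 1: count starts at 38.
Step 2: First child(): count = 38 * 2 = 76.
Step 3: Second child(): count = 76 * 2 = 152.
Step 4: result = 152

The answer is 152.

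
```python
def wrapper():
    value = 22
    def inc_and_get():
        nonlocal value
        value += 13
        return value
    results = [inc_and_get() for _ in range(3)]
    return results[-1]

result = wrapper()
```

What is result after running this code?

Step 1: value = 22.
Step 2: Three calls to inc_and_get(), each adding 13.
Step 3: Last value = 22 + 13 * 3 = 61

The answer is 61.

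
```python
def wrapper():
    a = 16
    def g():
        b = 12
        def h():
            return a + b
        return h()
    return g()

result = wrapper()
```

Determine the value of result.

Step 1: wrapper() defines a = 16. g() defines b = 12.
Step 2: h() accesses both from enclosing scopes: a = 16, b = 12.
Step 3: result = 16 + 12 = 28

The answer is 28.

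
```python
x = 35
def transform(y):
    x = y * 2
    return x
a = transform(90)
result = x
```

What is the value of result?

Step 1: Global x = 35.
Step 2: transform(90) creates local x = 90 * 2 = 180.
Step 3: Global x unchanged because no global keyword. result = 35

The answer is 35.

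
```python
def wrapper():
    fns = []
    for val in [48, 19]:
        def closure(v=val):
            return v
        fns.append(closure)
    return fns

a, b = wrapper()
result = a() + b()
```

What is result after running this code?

Step 1: Default argument v=val captures val at each iteration.
Step 2: a() returns 48 (captured at first iteration), b() returns 19 (captured at second).
Step 3: result = 48 + 19 = 67

The answer is 67.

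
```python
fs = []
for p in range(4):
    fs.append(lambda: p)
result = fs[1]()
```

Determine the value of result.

Step 1: The loop creates 4 lambdas, all referencing the same variable p.
Step 2: After the loop, p = 3 (final value).
Step 3: fs[1]() looks up p at call time and finds 3. This is the late binding gotcha. result = 3

The answer is 3.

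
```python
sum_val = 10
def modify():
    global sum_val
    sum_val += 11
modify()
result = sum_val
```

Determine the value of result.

Step 1: sum_val = 10 globally.
Step 2: modify() modifies global sum_val: sum_val += 11 = 21.
Step 3: result = 21

The answer is 21.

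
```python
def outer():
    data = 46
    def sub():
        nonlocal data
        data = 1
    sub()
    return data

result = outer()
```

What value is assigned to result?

Step 1: outer() sets data = 46.
Step 2: sub() uses nonlocal to reassign data = 1.
Step 3: result = 1

The answer is 1.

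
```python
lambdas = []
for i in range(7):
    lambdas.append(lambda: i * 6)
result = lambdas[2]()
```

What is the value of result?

Step 1: All lambdas reference the same variable i (late binding).
Step 2: After the loop, i = 6. Every lambda returns i * 6.
Step 3: lambdas[2]() = 6 * 6 = 36

The answer is 36.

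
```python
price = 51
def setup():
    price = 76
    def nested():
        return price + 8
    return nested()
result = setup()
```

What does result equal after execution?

Step 1: setup() shadows global price with price = 76.
Step 2: nested() finds price = 76 in enclosing scope, computes 76 + 8 = 84.
Step 3: result = 84

The answer is 84.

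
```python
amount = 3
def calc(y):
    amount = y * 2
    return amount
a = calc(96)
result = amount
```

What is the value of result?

Step 1: Global amount = 3.
Step 2: calc(96) creates local amount = 96 * 2 = 192.
Step 3: Global amount unchanged because no global keyword. result = 3

The answer is 3.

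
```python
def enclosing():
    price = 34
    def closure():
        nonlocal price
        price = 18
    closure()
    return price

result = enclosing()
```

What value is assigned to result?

Step 1: enclosing() sets price = 34.
Step 2: closure() uses nonlocal to reassign price = 18.
Step 3: result = 18

The answer is 18.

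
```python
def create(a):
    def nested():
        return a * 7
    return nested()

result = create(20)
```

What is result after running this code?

Step 1: create(20) binds parameter a = 20.
Step 2: nested() accesses a = 20 from enclosing scope.
Step 3: result = 20 * 7 = 140

The answer is 140.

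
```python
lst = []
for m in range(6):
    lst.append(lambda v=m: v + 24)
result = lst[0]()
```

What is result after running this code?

Step 1: Default argument v=m captures m's value at definition time.
Step 2: lst[0] was defined when m = 0, so v defaults to 0.
Step 3: result = 0 + 24 = 24 (default arg fixes the late binding issue)

The answer is 24.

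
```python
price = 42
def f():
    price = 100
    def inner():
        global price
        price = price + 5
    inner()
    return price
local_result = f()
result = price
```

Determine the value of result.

Step 1: Global price = 42. f() creates local price = 100.
Step 2: inner() declares global price and adds 5: global price = 42 + 5 = 47.
Step 3: f() returns its local price = 100 (unaffected by inner).
Step 4: result = global price = 47

The answer is 47.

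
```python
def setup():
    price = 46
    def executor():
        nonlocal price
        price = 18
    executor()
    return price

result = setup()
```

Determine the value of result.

Step 1: setup() sets price = 46.
Step 2: executor() uses nonlocal to reassign price = 18.
Step 3: result = 18

The answer is 18.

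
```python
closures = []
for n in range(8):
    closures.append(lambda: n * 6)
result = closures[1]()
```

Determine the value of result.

Step 1: All lambdas reference the same variable n (late binding).
Step 2: After the loop, n = 7. Every lambda returns n * 6.
Step 3: closures[1]() = 7 * 6 = 42

The answer is 42.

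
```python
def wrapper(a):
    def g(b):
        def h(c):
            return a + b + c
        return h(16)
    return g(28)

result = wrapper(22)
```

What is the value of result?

Step 1: a = 22, b = 28, c = 16 across three nested scopes.
Step 2: h() accesses all three via LEGB rule.
Step 3: result = 22 + 28 + 16 = 66

The answer is 66.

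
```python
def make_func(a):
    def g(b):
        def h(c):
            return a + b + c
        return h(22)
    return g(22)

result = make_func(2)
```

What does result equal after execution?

Step 1: a = 2, b = 22, c = 22 across three nested scopes.
Step 2: h() accesses all three via LEGB rule.
Step 3: result = 2 + 22 + 22 = 46

The answer is 46.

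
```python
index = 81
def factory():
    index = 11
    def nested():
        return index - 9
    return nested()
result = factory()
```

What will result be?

Step 1: factory() shadows global index with index = 11.
Step 2: nested() finds index = 11 in enclosing scope, computes 11 - 9 = 2.
Step 3: result = 2

The answer is 2.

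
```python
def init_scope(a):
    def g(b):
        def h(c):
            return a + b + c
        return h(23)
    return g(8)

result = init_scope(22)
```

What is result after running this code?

Step 1: a = 22, b = 8, c = 23 across three nested scopes.
Step 2: h() accesses all three via LEGB rule.
Step 3: result = 22 + 8 + 23 = 53

The answer is 53.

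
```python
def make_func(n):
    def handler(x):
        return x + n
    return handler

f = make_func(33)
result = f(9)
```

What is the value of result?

Step 1: make_func(33) creates a closure that captures n = 33.
Step 2: f(9) calls the closure with x = 9, returning 9 + 33 = 42.
Step 3: result = 42

The answer is 42.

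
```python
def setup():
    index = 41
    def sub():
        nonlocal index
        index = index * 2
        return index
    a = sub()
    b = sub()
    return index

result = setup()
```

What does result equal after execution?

Step 1: index starts at 41.
Step 2: First sub(): index = 41 * 2 = 82.
Step 3: Second sub(): index = 82 * 2 = 164.
Step 4: result = 164

The answer is 164.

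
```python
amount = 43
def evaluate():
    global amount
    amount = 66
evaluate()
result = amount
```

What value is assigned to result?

Step 1: amount = 43 globally.
Step 2: evaluate() declares global amount and sets it to 66.
Step 3: After evaluate(), global amount = 66. result = 66

The answer is 66.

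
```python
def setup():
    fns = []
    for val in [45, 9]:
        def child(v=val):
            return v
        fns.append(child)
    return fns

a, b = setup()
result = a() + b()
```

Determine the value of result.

Step 1: Default argument v=val captures val at each iteration.
Step 2: a() returns 45 (captured at first iteration), b() returns 9 (captured at second).
Step 3: result = 45 + 9 = 54

The answer is 54.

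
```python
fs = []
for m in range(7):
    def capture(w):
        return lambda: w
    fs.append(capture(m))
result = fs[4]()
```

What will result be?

Step 1: capture(m) creates a new scope capturing w = m at call time.
Step 2: fs[4] = capture(4), so its lambda captures w = 4.
Step 3: result = 4 (closure factory fixes late binding)

The answer is 4.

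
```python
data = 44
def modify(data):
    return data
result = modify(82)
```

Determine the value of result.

Step 1: Global data = 44.
Step 2: modify(82) takes parameter data = 82, which shadows the global.
Step 3: result = 82

The answer is 82.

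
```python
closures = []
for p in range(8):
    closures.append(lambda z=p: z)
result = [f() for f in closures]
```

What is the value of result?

Step 1: Default arg z=p captures p at each iteration.
Step 2: Each lambda has its own default: 0, 1, ..., 7.
Step 3: result = [0, 1, 2, 3, 4, 5, 6, 7]

The answer is [0, 1, 2, 3, 4, 5, 6, 7].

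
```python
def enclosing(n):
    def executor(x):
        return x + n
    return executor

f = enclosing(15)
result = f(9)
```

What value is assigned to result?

Step 1: enclosing(15) creates a closure that captures n = 15.
Step 2: f(9) calls the closure with x = 9, returning 9 + 15 = 24.
Step 3: result = 24

The answer is 24.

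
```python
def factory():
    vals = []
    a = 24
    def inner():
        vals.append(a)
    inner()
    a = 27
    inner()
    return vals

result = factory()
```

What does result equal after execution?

Step 1: a = 24. inner() appends current a to vals.
Step 2: First inner(): appends 24. Then a = 27.
Step 3: Second inner(): appends 27 (closure sees updated a). result = [24, 27]

The answer is [24, 27].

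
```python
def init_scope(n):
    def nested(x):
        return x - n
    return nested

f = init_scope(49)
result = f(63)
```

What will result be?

Step 1: init_scope(49) creates a closure capturing n = 49.
Step 2: f(63) computes 63 - 49 = 14.
Step 3: result = 14

The answer is 14.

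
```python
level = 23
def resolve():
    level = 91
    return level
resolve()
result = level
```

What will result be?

Step 1: level = 23 globally.
Step 2: resolve() creates a LOCAL level = 91 (no global keyword!).
Step 3: The global level is unchanged. result = 23

The answer is 23.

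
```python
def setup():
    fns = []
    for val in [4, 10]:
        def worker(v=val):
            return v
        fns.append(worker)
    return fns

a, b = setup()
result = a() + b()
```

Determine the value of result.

Step 1: Default argument v=val captures val at each iteration.
Step 2: a() returns 4 (captured at first iteration), b() returns 10 (captured at second).
Step 3: result = 4 + 10 = 14

The answer is 14.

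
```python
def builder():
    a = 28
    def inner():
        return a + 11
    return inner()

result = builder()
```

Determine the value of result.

Step 1: builder() defines a = 28.
Step 2: inner() reads a = 28 from enclosing scope, returns 28 + 11 = 39.
Step 3: result = 39

The answer is 39.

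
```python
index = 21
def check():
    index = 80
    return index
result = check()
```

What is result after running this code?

Step 1: Global index = 21.
Step 2: check() creates local index = 80, shadowing the global.
Step 3: Returns local index = 80. result = 80

The answer is 80.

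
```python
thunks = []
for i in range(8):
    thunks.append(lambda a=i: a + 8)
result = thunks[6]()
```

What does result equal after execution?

Step 1: Default argument a=i captures i's value at definition time.
Step 2: thunks[6] was defined when i = 6, so a defaults to 6.
Step 3: result = 6 + 8 = 14 (default arg fixes the late binding issue)

The answer is 14.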